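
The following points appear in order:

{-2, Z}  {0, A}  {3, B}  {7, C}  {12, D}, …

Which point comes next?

First component: differences are 2, 3, 4, … (increasing by 1 each time), so -2, 0, 3, 7, 12 → 18.
Letter — letters move forward 1 place in the alphabet, wrapping Z→A: Z, A, B, C, D → E.
So the next point is {18, E}.

{18, E}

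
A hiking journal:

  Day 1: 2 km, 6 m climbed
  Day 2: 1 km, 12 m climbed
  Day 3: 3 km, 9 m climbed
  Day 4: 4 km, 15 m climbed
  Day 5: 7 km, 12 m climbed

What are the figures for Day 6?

11 km, 18 m climbed

Km — each term is the sum of the two before it: 2, 1, 3, 4, 7 → 11.
M climbed: 6, 12, 9, 15, 12 → 18 (alternating steps +6, −3, +6, −3, …).
Putting it together: 11 km, 18 m climbed.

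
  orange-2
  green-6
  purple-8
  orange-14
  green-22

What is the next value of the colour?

Colour: repeats orange → green → purple, so orange, green, purple, orange, green → purple.

purple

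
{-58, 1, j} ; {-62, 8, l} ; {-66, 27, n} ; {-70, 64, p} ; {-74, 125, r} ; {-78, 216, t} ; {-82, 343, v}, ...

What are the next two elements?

First value: −4 each step, so -58, -62, -66, -70, -74, -78, -82 → -86 → -90.
Second value goes 1, 8, 27, 64, 125, 216, 343 → 512 → 729 (perfect cubes: 1³, 2³, 3³, …).
For the letter, letters move forward 2 places in the alphabet: j, l, n, p, r, t, v → x → z.
Putting the parts together: {-86, 512, x} and then {-90, 729, z}.

{-86, 512, x}, {-90, 729, z}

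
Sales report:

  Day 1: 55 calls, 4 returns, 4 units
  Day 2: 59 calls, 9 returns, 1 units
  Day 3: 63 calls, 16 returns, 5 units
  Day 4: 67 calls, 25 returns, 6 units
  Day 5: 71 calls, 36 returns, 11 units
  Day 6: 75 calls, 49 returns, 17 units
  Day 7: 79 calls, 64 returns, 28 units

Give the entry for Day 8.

Calls goes 55, 59, 63, 67, 71, 75, 79 → 83 (+4 each step).
Returns — perfect squares: 2², 3², 4², …: 4, 9, 16, 25, 36, 49, 64 → 81.
Units: each term is the sum of the two before it; 4, 1, 5, 6, 11, 17, 28 → 45.
Putting it together: 83 calls, 81 returns, 45 units.

83 calls, 81 returns, 45 units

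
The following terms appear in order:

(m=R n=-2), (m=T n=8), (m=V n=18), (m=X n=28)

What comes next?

(m=Z n=38)

M goes R, T, V, X → Z (letters move forward 2 places in the alphabet).
N — +10 each step: -2, 8, 18, 28 → 38.
Putting it together: (m=Z n=38).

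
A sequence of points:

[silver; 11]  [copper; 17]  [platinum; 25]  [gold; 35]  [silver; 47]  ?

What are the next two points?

[copper; 61], [platinum; 77]

Metal: repeats silver → copper → platinum → gold; silver, copper, platinum, gold, silver → copper → platinum.
Second slot: differences are 6, 8, 10, … (increasing by 2 each time), so 11, 17, 25, 35, 47 → 61 → 77.
So the next two points are [copper; 61] and [platinum; 77].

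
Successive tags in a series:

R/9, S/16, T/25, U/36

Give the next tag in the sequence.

V/49

Letter: letters move forward 1 place in the alphabet, so R, S, T, U → V.
Second component: 9, 16, 25, 36 → 49 (perfect squares: 3², 4², 5², …).
Putting it together: V/49.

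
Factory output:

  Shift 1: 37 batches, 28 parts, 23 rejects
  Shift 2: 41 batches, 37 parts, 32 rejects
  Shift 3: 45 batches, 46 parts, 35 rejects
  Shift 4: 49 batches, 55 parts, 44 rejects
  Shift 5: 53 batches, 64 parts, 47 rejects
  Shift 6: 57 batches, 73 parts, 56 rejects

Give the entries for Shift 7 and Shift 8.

Batches: 37, 41, 45, 49, 53, 57 → 61 → 65 (+4 each step).
Parts — +9 each step: 28, 37, 46, 55, 64, 73 → 82 → 91.
Rejects: 23, 32, 35, 44, 47, 56 → 59 → 68 (alternating steps +9, +3, +9, +3, …).
So the next two records are 61 batches, 82 parts, 59 rejects and 65 batches, 91 parts, 68 rejects.

61 batches, 82 parts, 59 rejects; 65 batches, 91 parts, 68 rejects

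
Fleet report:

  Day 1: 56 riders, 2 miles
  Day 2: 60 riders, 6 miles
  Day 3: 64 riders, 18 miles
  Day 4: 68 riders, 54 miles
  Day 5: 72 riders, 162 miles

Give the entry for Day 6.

76 riders, 486 miles

For the riders, +4 each step: 56, 60, 64, 68, 72 → 76.
Miles — ×3 each step: 2, 6, 18, 54, 162 → 486.
So the next row is 76 riders, 486 miles.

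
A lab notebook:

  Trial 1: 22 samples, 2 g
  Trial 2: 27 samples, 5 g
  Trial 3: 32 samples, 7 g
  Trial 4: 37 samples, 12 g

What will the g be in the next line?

19

G: each term is the sum of the two before it; 2, 5, 7, 12 → 19.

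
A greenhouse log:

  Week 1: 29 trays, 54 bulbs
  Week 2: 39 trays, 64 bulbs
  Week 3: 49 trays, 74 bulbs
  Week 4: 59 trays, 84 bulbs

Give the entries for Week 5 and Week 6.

Trays goes 29, 39, 49, 59 → 69 → 79 (+10 each step).
Bulbs: +10 each step; 54, 64, 74, 84 → 94 → 104.
So the next two rows are 69 trays, 94 bulbs and 79 trays, 104 bulbs.

69 trays, 94 bulbs; 79 trays, 104 bulbs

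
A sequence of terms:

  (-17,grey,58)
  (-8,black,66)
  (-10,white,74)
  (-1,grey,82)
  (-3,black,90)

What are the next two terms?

(6,white,98), (4,grey,106)

First slot goes -17, -8, -10, -1, -3 → 6 → 4 (alternating steps +9, −2, +9, −2, …).
Shade: repeats grey → black → white, so grey, black, white, grey, black → white → grey.
Third slot goes 58, 66, 74, 82, 90 → 98 → 106 (+8 each step).
So the next two terms are (6,white,98) and (4,grey,106).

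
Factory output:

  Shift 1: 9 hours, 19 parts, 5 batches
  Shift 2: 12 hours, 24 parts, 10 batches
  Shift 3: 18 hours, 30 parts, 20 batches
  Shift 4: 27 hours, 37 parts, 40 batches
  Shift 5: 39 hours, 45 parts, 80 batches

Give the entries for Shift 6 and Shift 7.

54 hours, 54 parts, 160 batches; 72 hours, 64 parts, 320 batches

Hours: 9, 12, 18, 27, 39 → 54 → 72 (differences are 3, 6, 9, … (increasing by 3 each time)).
Parts — differences are 5, 6, 7, … (increasing by 1 each time): 19, 24, 30, 37, 45 → 54 → 64.
Batches goes 5, 10, 20, 40, 80 → 160 → 320 (×2 each step).
Putting the parts together: 54 hours, 54 parts, 160 batches and then 72 hours, 64 parts, 320 batches.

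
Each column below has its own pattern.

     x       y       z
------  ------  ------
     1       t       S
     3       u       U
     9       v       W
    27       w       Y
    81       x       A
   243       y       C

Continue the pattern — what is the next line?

Column x: ×3 each step, so 1, 3, 9, 27, 81, 243 → 729.
Column y: letters move forward 1 place in the alphabet; t, u, v, w, x, y → z.
Column z: S, U, W, Y, A, C → E (letters move forward 2 places in the alphabet, wrapping Z→A).
Combining the parts gives 729  z  E.

729  z  E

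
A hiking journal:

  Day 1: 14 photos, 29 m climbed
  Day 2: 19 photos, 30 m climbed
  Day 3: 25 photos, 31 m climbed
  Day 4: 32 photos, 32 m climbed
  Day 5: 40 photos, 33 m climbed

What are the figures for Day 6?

Photos goes 14, 19, 25, 32, 40 → 49 (differences are 5, 6, 7, … (increasing by 1 each time)).
For the m climbed, +1 each step: 29, 30, 31, 32, 33 → 34.
Putting it together: 49 photos, 34 m climbed.

49 photos, 34 m climbed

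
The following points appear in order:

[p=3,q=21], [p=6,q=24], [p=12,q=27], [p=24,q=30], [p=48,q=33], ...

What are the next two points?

P: 3, 6, 12, 24, 48 → 96 → 192 (×2 each step).
For the q, +3 each step: 21, 24, 27, 30, 33 → 36 → 39.
Putting the parts together: [p=96,q=36] and then [p=192,q=39].

[p=96,q=36], [p=192,q=39]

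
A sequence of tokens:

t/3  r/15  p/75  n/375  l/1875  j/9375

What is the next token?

h/46875

Letter: t, r, p, n, l, j → h (letters move back 2 places in the alphabet).
Second component: 3, 15, 75, 375, 1875, 9375 → 46875 (×5 each step).
Putting it together: h/46875.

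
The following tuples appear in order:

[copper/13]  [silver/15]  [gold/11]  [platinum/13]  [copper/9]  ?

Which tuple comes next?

[silver/11]

Metal goes copper, silver, gold, platinum, copper → silver (repeats copper → silver → gold → platinum).
Second coordinate: alternating steps +2, −4, +2, −4, …, so 13, 15, 11, 13, 9 → 11.
Combining the parts gives [silver/11].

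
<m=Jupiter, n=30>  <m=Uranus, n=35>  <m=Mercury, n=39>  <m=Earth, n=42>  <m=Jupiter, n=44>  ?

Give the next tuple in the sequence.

For the m, repeats Jupiter → Uranus → Mercury → Earth: Jupiter, Uranus, Mercury, Earth, Jupiter → Uranus.
N: differences are 5, 4, 3, … (decreasing by 1 each time), so 30, 35, 39, 42, 44 → 45.
Combining the parts gives <m=Uranus, n=45>.

<m=Uranus, n=45>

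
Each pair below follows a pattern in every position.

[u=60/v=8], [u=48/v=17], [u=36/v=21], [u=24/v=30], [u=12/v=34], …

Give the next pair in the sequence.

U goes 60, 48, 36, 24, 12 → 0 (−12 each step).
V: 8, 17, 21, 30, 34 → 43 (alternating steps +9, +4, +9, +4, …).
Combining the parts gives [u=0/v=43].

[u=0/v=43]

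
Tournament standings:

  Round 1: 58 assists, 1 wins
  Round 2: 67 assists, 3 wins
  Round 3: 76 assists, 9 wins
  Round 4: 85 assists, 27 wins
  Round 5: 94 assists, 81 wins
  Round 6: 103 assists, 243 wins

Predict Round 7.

For the assists, +9 each step: 58, 67, 76, 85, 94, 103 → 112.
Wins: ×3 each step; 1, 3, 9, 27, 81, 243 → 729.
So the next record is 112 assists, 729 wins.

112 assists, 729 wins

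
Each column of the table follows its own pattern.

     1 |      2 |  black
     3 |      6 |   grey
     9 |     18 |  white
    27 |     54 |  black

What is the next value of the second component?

162

First component: ×3 each step, so 1, 3, 9, 27 → 81.
Second component: always 2 × the first component, so 2, 6, 18, 54 → 162.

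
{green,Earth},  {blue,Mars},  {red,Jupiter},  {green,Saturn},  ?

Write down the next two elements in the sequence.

For the colour, repeats green → blue → red: green, blue, red, green → blue → red.
Planet: runs through the planets Mercury→Neptune, so Earth, Mars, Jupiter, Saturn → Uranus → Neptune.
So the next two elements are {blue,Uranus} and {red,Neptune}.

{blue,Uranus}, {red,Neptune}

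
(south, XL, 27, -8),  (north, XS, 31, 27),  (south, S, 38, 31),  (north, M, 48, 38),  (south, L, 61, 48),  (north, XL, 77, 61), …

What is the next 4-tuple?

Direction: south, north, south, north, south, north → south (alternates south ↔ north).
Size: repeats XL → XS → S → M → L, so XL, XS, S, M, L, XL → XS.
Third component: 27, 31, 38, 48, 61, 77 → 96 (differences are 4, 7, 10, … (increasing by 3 each time)).
For the fourth component, always the previous value of the third component: -8, 27, 31, 38, 48, 61 → 77.
So the next 4-tuple is (south, XS, 96, 77).

(south, XS, 96, 77)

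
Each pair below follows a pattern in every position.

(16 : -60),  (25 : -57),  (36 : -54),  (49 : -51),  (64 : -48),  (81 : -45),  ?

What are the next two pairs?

(100 : -42), (121 : -39)

First coordinate: 16, 25, 36, 49, 64, 81 → 100 → 121 (perfect squares: 4², 5², 6², …).
Second coordinate: +3 each step, so -60, -57, -54, -51, -48, -45 → -42 → -39.
So the next two pairs are (100 : -42) and (121 : -39).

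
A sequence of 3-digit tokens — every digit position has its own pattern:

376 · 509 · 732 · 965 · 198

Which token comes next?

First digit: 3, 5, 7, 9, 1 → 3 (+2 each step, mod 10).
Second digit: 7, 0, 3, 6, 9 → 2 (+3 each step, mod 10).
Third digit — +3 each step, mod 10: 6, 9, 2, 5, 8 → 1.
Putting it together: 321.

321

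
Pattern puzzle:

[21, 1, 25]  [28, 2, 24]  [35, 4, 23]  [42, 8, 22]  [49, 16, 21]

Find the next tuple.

[56, 32, 20]

First value: 21, 28, 35, 42, 49 → 56 (+7 each step).
Second value: ×2 each step; 1, 2, 4, 8, 16 → 32.
Third value: 25, 24, 23, 22, 21 → 20 (−1 each step).
Combining the parts gives [56, 32, 20].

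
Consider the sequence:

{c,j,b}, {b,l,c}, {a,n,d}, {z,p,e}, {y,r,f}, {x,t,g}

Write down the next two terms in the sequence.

For the first letter, letters move back 1 place in the alphabet, wrapping A→Z: c, b, a, z, y, x → w → v.
For the second letter, letters move forward 2 places in the alphabet: j, l, n, p, r, t → v → x.
Third letter: letters move forward 1 place in the alphabet, so b, c, d, e, f, g → h → i.
So the next two terms are {w,v,h} and {v,x,i}.

{w,v,h}, {v,x,i}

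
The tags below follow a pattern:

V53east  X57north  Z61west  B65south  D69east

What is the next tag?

For the letter, letters move forward 2 places in the alphabet, wrapping Z→A: V, X, Z, B, D → F.
Second component goes 53, 57, 61, 65, 69 → 73 (+4 each step).
For the direction, repeats east → north → west → south: east, north, west, south, east → north.
Combining the parts gives F73north.

F73north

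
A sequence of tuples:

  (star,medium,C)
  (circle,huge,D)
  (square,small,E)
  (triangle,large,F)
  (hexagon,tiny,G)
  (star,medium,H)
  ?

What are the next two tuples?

Shape goes star, circle, square, triangle, hexagon, star → circle → square (repeats star → circle → square → triangle → hexagon).
Size goes medium, huge, small, large, tiny, medium → huge → small (repeats medium → huge → small → large → tiny).
For the letter, letters move forward 1 place in the alphabet: C, D, E, F, G, H → I → J.
So the next two tuples are (circle,huge,I) and (square,small,J).

(circle,huge,I), (square,small,J)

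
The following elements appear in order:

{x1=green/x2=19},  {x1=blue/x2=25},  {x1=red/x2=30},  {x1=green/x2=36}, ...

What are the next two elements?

{x1=blue/x2=41}, {x1=red/x2=47}

X1: repeats green → blue → red, so green, blue, red, green → blue → red.
X2 — alternating steps +6, +5, +6, +5, …: 19, 25, 30, 36 → 41 → 47.
So the next two elements are {x1=blue/x2=41} and {x1=red/x2=47}.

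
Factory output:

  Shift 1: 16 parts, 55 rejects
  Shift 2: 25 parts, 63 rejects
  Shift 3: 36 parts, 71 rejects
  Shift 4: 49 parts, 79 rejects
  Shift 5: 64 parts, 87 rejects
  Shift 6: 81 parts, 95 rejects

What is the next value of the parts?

Parts — perfect squares: 4², 5², 6², …: 16, 25, 36, 49, 64, 81 → 100.

100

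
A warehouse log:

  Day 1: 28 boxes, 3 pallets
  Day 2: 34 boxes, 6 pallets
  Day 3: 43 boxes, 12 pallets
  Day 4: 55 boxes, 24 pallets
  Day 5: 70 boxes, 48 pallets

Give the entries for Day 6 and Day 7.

88 boxes, 96 pallets; 109 boxes, 192 pallets

Boxes: 28, 34, 43, 55, 70 → 88 → 109 (differences are 6, 9, 12, … (increasing by 3 each time)).
For the pallets, ×2 each step: 3, 6, 12, 24, 48 → 96 → 192.
So the next two records are 88 boxes, 96 pallets and 109 boxes, 192 pallets.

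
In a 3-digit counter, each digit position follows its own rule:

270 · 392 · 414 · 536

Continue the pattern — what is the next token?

First digit: +1 each step, mod 10, so 2, 3, 4, 5 → 6.
Second digit — +2 each step, mod 10: 7, 9, 1, 3 → 5.
Third digit goes 0, 2, 4, 6 → 8 (+2 each step, mod 10).
Combining the parts gives 658.

658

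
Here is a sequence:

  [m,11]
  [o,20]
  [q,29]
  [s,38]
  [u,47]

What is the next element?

Letter — letters move forward 2 places in the alphabet: m, o, q, s, u → w.
Second part: +9 each step, so 11, 20, 29, 38, 47 → 56.
Combining the parts gives [w,56].

[w,56]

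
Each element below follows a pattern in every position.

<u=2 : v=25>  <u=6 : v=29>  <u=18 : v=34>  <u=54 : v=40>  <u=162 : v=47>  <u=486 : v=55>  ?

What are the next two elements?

U: ×3 each step; 2, 6, 18, 54, 162, 486 → 1458 → 4374.
For the v, differences are 4, 5, 6, … (increasing by 1 each time): 25, 29, 34, 40, 47, 55 → 64 → 74.
So the next two elements are <u=1458 : v=64> and <u=4374 : v=74>.

<u=1458 : v=64>, <u=4374 : v=74>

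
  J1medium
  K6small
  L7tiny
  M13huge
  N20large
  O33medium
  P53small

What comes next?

Q86tiny

Letter: J, K, L, M, N, O, P → Q (letters move forward 1 place in the alphabet).
For the second component, each term is the sum of the two before it: 1, 6, 7, 13, 20, 33, 53 → 86.
Size: repeats medium → small → tiny → huge → large; medium, small, tiny, huge, large, medium, small → tiny.
So the next label is Q86tiny.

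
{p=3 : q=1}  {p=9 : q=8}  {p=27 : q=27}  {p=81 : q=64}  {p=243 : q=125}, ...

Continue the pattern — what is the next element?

P: ×3 each step; 3, 9, 27, 81, 243 → 729.
Q goes 1, 8, 27, 64, 125 → 216 (perfect cubes: 1³, 2³, 3³, …).
Combining the parts gives {p=729 : q=216}.

{p=729 : q=216}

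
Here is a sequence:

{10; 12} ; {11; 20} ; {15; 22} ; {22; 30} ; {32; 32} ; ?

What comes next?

First component — differences are 1, 4, 7, … (increasing by 3 each time): 10, 11, 15, 22, 32 → 45.
Second component goes 12, 20, 22, 30, 32 → 40 (alternating steps +8, +2, +8, +2, …).
Putting it together: {45; 40}.

{45; 40}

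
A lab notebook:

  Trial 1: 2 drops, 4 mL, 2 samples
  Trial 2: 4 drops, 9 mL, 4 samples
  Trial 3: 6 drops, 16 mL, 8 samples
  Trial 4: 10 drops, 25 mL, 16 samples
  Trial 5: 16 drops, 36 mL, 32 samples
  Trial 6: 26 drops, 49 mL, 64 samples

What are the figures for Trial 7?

42 drops, 64 mL, 128 samples

Drops: each term is the sum of the two before it, so 2, 4, 6, 10, 16, 26 → 42.
For the mL, perfect squares: 2², 3², 4², …: 4, 9, 16, 25, 36, 49 → 64.
For the samples, ×2 each step: 2, 4, 8, 16, 32, 64 → 128.
Combining the parts gives 42 drops, 64 mL, 128 samples.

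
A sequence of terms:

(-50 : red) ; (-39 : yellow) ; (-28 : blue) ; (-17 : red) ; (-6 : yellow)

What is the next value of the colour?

Colour: repeats red → yellow → blue; red, yellow, blue, red, yellow → blue.

blue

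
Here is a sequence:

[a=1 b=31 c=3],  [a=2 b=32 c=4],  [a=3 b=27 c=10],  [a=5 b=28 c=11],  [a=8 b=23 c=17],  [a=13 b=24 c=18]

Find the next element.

A: each term is the sum of the two before it, so 1, 2, 3, 5, 8, 13 → 21.
B — alternating steps +1, −5, +1, −5, …: 31, 32, 27, 28, 23, 24 → 19.
C goes 3, 4, 10, 11, 17, 18 → 24 (alternating steps +1, +6, +1, +6, …).
Combining the parts gives [a=21 b=19 c=24].

[a=21 b=19 c=24]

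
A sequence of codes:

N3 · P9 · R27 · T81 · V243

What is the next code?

X729

Letter goes N, P, R, T, V → X (letters move forward 2 places in the alphabet).
For the second component, ×3 each step: 3, 9, 27, 81, 243 → 729.
So the next code is X729.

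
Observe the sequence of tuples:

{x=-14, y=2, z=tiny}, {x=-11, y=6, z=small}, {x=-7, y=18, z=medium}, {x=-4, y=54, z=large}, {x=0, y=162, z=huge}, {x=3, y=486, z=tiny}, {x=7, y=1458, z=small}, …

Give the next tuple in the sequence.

{x=10, y=4374, z=medium}

X goes -14, -11, -7, -4, 0, 3, 7 → 10 (alternating steps +3, +4, +3, +4, …).
Y: ×3 each step, so 2, 6, 18, 54, 162, 486, 1458 → 4374.
Z goes tiny, small, medium, large, huge, tiny, small → medium (repeats tiny → small → medium → large → huge).
Combining the parts gives {x=10, y=4374, z=medium}.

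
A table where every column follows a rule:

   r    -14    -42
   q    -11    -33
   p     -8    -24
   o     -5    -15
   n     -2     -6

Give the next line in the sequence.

Letter — letters move back 1 place in the alphabet: r, q, p, o, n → m.
Second component — +3 each step: -14, -11, -8, -5, -2 → 1.
For the third component, always 3 × the second component: -42, -33, -24, -15, -6 → 3.
Putting it together: m  1  3.

m  1  3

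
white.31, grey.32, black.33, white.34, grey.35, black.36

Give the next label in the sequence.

white.37

Shade: repeats white → grey → black, so white, grey, black, white, grey, black → white.
For the second component, +1 each step: 31, 32, 33, 34, 35, 36 → 37.
Putting it together: white.37.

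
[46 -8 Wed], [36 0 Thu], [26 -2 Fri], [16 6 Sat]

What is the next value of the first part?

First part — −10 each step: 46, 36, 26, 16 → 6.

6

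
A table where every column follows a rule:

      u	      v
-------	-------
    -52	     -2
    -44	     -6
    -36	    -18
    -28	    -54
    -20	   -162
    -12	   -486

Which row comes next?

Column u: -52, -44, -36, -28, -20, -12 → -4 (+8 each step).
Column v — ×3 each step: -2, -6, -18, -54, -162, -486 → -1458.
Putting it together: -4  -1458.

-4  -1458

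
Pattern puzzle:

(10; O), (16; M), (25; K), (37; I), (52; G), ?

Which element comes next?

First coordinate: differences are 6, 9, 12, … (increasing by 3 each time); 10, 16, 25, 37, 52 → 70.
Letter: O, M, K, I, G → E (letters move back 2 places in the alphabet).
So the next element is (70; E).

(70; E)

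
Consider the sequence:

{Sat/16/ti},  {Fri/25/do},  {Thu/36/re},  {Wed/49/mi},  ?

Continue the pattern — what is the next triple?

Day: runs backward through the weekdays Mon→Sun; Sat, Fri, Thu, Wed → Tue.
For the second component, perfect squares: 4², 5², 6², …: 16, 25, 36, 49 → 64.
For the note, runs through the solfège scale do→ti: ti, do, re, mi → fa.
Putting it together: {Tue/64/fa}.

{Tue/64/fa}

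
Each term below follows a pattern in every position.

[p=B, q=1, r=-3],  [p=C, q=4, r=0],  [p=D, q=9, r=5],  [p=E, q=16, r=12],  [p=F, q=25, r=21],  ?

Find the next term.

P — letters move forward 1 place in the alphabet: B, C, D, E, F → G.
Q goes 1, 4, 9, 16, 25 → 36 (perfect squares: 1², 2², 3², …).
R goes -3, 0, 5, 12, 21 → 32 (always 4 less than the q).
Combining the parts gives [p=G, q=36, r=32].

[p=G, q=36, r=32]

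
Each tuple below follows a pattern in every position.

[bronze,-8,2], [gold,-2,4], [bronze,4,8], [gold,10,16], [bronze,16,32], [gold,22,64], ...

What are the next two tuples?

[bronze,28,128], [gold,34,256]

Rank: alternates bronze ↔ gold; bronze, gold, bronze, gold, bronze, gold → bronze → gold.
Second component goes -8, -2, 4, 10, 16, 22 → 28 → 34 (+6 each step).
Third component: 2, 4, 8, 16, 32, 64 → 128 → 256 (×2 each step).
So the next two tuples are [bronze,28,128] and [gold,34,256].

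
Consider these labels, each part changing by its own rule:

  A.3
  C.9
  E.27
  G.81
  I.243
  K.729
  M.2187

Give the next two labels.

O.6561 then Q.19683

For the letter, letters move forward 2 places in the alphabet: A, C, E, G, I, K, M → O → Q.
Second component: ×3 each step; 3, 9, 27, 81, 243, 729, 2187 → 6561 → 19683.
So the next two labels are O.6561 and Q.19683.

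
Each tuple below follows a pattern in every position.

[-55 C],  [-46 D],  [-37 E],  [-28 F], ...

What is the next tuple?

First value — +9 each step: -55, -46, -37, -28 → -19.
Letter: letters move forward 1 place in the alphabet; C, D, E, F → G.
So the next tuple is [-19 G].

[-19 G]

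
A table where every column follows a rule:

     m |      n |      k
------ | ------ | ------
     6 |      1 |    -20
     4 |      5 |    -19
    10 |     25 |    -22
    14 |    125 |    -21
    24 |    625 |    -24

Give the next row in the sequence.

38  3125  -23

For the column m, each term is the sum of the two before it: 6, 4, 10, 14, 24 → 38.
Column n: 1, 5, 25, 125, 625 → 3125 (×5 each step).
Column k: alternating steps +1, −3, +1, −3, …; -20, -19, -22, -21, -24 → -23.
Putting it together: 38  3125  -23.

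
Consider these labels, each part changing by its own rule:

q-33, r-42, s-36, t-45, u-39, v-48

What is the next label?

w-42

Letter — letters move forward 1 place in the alphabet: q, r, s, t, u, v → w.
Second component: alternating steps +9, −6, +9, −6, …; 33, 42, 36, 45, 39, 48 → 42.
Combining the parts gives w-42.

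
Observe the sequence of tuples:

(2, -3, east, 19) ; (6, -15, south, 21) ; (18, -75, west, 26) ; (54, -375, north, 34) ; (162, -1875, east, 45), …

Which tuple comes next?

First slot: ×3 each step; 2, 6, 18, 54, 162 → 486.
Second slot — ×5 each step: -3, -15, -75, -375, -1875 → -9375.
Direction goes east, south, west, north, east → south (repeats east → south → west → north).
Fourth slot: differences are 2, 5, 8, … (increasing by 3 each time), so 19, 21, 26, 34, 45 → 59.
So the next tuple is (486, -9375, south, 59).

(486, -9375, south, 59)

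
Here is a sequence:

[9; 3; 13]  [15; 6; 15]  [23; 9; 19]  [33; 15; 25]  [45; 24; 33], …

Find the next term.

[59; 39; 43]

First entry — differences are 6, 8, 10, … (increasing by 2 each time): 9, 15, 23, 33, 45 → 59.
Second entry: each term is the sum of the two before it, so 3, 6, 9, 15, 24 → 39.
Third entry goes 13, 15, 19, 25, 33 → 43 (differences are 2, 4, 6, … (increasing by 2 each time)).
Combining the parts gives [59; 39; 43].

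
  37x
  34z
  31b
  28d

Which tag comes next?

First component: −3 each step; 37, 34, 31, 28 → 25.
Letter: letters move forward 2 places in the alphabet, wrapping Z→A, so x, z, b, d → f.
Putting it together: 25f.

25f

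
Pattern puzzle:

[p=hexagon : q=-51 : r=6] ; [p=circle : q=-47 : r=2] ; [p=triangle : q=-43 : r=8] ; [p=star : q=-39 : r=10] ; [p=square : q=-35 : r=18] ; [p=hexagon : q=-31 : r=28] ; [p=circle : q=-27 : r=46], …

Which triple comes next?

For the p, repeats hexagon → circle → triangle → star → square: hexagon, circle, triangle, star, square, hexagon, circle → triangle.
Q: +4 each step, so -51, -47, -43, -39, -35, -31, -27 → -23.
R goes 6, 2, 8, 10, 18, 28, 46 → 74 (each term is the sum of the two before it).
So the next triple is [p=triangle : q=-23 : r=74].

[p=triangle : q=-23 : r=74]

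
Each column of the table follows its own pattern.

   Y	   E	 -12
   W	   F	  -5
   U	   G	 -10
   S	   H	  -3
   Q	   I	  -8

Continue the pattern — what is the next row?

O  J  -1

First letter — letters move back 2 places in the alphabet: Y, W, U, S, Q → O.
Second letter — letters move forward 1 place in the alphabet: E, F, G, H, I → J.
For the third component, alternating steps +7, −5, +7, −5, …: -12, -5, -10, -3, -8 → -1.
Putting it together: O  J  -1.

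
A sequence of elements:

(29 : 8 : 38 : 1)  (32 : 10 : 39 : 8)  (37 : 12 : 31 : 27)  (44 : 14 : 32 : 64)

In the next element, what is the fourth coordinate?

Fourth coordinate — perfect cubes: 1³, 2³, 3³, …: 1, 8, 27, 64 → 125.

125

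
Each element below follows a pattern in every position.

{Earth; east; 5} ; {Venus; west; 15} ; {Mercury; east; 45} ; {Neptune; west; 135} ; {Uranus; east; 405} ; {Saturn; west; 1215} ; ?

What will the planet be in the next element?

Planet: Earth, Venus, Mercury, Neptune, Uranus, Saturn → Jupiter (runs backward through the planets Mercury→Neptune).

Jupiter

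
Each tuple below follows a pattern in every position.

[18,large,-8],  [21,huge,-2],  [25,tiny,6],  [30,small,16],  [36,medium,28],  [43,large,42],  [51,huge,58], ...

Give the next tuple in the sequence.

[60,tiny,76]

First component: differences are 3, 4, 5, … (increasing by 1 each time), so 18, 21, 25, 30, 36, 43, 51 → 60.
Size: large, huge, tiny, small, medium, large, huge → tiny (repeats large → huge → tiny → small → medium).
Third component — differences are 6, 8, 10, … (increasing by 2 each time): -8, -2, 6, 16, 28, 42, 58 → 76.
Combining the parts gives [60,tiny,76].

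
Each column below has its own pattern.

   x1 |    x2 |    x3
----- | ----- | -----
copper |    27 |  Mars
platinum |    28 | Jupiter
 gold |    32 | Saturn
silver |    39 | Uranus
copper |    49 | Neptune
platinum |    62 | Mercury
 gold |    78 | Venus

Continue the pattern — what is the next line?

Column x1 goes copper, platinum, gold, silver, copper, platinum, gold → silver (repeats copper → platinum → gold → silver).
Column x2: differences are 1, 4, 7, … (increasing by 3 each time); 27, 28, 32, 39, 49, 62, 78 → 97.
Column x3 — runs through the planets Mercury→Neptune: Mars, Jupiter, Saturn, Uranus, Neptune, Mercury, Venus → Earth.
Putting it together: silver  97  Earth.

silver  97  Earth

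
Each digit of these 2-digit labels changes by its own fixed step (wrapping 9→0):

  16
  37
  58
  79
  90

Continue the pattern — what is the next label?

11

First digit goes 1, 3, 5, 7, 9 → 1 (+2 each step, mod 10).
Second digit — +1 each step, mod 10: 6, 7, 8, 9, 0 → 1.
So the next label is 11.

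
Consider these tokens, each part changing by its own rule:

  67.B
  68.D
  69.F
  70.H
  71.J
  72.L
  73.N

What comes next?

74.P

For the first component, +1 each step: 67, 68, 69, 70, 71, 72, 73 → 74.
Letter: letters move forward 2 places in the alphabet, so B, D, F, H, J, L, N → P.
Putting it together: 74.P.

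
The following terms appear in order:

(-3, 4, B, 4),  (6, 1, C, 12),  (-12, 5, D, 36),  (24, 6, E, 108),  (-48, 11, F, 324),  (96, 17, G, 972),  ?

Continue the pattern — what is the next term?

(-192, 28, H, 2916)

For the first value, ×(-2) each step: -3, 6, -12, 24, -48, 96 → -192.
Second value goes 4, 1, 5, 6, 11, 17 → 28 (each term is the sum of the two before it).
Letter — letters move forward 1 place in the alphabet: B, C, D, E, F, G → H.
Fourth value goes 4, 12, 36, 108, 324, 972 → 2916 (×3 each step).
So the next term is (-192, 28, H, 2916).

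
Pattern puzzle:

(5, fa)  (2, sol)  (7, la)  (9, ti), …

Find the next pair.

(16, do)

First component goes 5, 2, 7, 9 → 16 (each term is the sum of the two before it).
Note: runs through the solfège scale do→ti; fa, sol, la, ti → do.
So the next pair is (16, do).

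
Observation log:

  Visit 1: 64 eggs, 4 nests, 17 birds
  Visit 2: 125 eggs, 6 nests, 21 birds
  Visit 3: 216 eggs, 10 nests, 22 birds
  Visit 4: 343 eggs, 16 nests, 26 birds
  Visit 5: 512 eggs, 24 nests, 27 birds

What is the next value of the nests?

Nests: differences are 2, 4, 6, … (increasing by 2 each time); 4, 6, 10, 16, 24 → 34.

34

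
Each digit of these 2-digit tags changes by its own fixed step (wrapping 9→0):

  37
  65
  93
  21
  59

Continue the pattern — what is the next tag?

87

First digit: 3, 6, 9, 2, 5 → 8 (+3 each step, mod 10).
For the second digit, −2 each step, mod 10: 7, 5, 3, 1, 9 → 7.
So the next tag is 87.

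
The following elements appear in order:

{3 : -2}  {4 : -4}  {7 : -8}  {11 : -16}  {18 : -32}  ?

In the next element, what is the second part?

-64

First part: each term is the sum of the two before it, so 3, 4, 7, 11, 18 → 29.
Second part — ×2 each step: -2, -4, -8, -16, -32 → -64.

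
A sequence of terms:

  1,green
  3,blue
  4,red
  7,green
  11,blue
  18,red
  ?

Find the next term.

29,green

First value goes 1, 3, 4, 7, 11, 18 → 29 (each term is the sum of the two before it).
Colour goes green, blue, red, green, blue, red → green (repeats green → blue → red).
So the next term is 29,green.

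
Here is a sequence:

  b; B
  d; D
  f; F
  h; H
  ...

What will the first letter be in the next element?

j

First letter: b, d, f, h → j (letters move forward 2 places in the alphabet).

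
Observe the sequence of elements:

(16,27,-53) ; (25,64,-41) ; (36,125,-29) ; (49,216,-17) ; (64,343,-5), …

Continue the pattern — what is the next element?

(81,512,7)

For the first part, perfect squares: 4², 5², 6², …: 16, 25, 36, 49, 64 → 81.
For the second part, perfect cubes: 3³, 4³, 5³, …: 27, 64, 125, 216, 343 → 512.
Third part: -53, -41, -29, -17, -5 → 7 (+12 each step).
So the next element is (81,512,7).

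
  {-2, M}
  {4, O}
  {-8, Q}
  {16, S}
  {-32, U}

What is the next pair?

{64, W}

For the first entry, ×(-2) each step: -2, 4, -8, 16, -32 → 64.
For the letter, letters move forward 2 places in the alphabet: M, O, Q, S, U → W.
Putting it together: {64, W}.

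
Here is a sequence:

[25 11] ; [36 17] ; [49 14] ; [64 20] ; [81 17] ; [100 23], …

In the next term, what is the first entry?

121

First entry: 25, 36, 49, 64, 81, 100 → 121 (perfect squares: 5², 6², 7², …).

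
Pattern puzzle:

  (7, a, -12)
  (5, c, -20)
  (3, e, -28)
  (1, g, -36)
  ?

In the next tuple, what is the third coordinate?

For the third coordinate, −8 each step: -12, -20, -28, -36 → -44.

-44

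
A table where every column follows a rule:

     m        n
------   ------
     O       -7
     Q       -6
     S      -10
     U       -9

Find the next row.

W  -13

Column m — letters move forward 2 places in the alphabet: O, Q, S, U → W.
Column n: alternating steps +1, −4, +1, −4, …; -7, -6, -10, -9 → -13.
Putting it together: W  -13.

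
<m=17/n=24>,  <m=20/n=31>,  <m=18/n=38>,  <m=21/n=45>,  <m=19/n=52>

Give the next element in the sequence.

For the m, alternating steps +3, −2, +3, −2, …: 17, 20, 18, 21, 19 → 22.
N: +7 each step, so 24, 31, 38, 45, 52 → 59.
So the next element is <m=22/n=59>.

<m=22/n=59>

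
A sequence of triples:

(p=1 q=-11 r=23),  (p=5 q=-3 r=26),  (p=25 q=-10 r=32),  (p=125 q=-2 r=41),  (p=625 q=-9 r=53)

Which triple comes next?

For the p, ×5 each step: 1, 5, 25, 125, 625 → 3125.
For the q, alternating steps +8, −7, +8, −7, …: -11, -3, -10, -2, -9 → -1.
R — differences are 3, 6, 9, … (increasing by 3 each time): 23, 26, 32, 41, 53 → 68.
Putting it together: (p=3125 q=-1 r=68).

(p=3125 q=-1 r=68)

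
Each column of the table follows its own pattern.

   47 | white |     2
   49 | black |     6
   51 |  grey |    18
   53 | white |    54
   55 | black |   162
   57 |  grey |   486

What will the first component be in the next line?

59

First component: +2 each step; 47, 49, 51, 53, 55, 57 → 59.
Shade: repeats white → black → grey, so white, black, grey, white, black, grey → white.
For the third component, ×3 each step: 2, 6, 18, 54, 162, 486 → 1458.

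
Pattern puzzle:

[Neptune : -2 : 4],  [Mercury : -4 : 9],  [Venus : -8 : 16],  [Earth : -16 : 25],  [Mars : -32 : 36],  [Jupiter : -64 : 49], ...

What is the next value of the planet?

Planet: runs through the planets Mercury→Neptune, so Neptune, Mercury, Venus, Earth, Mars, Jupiter → Saturn.
For the second value, ×2 each step: -2, -4, -8, -16, -32, -64 → -128.
For the third value, perfect squares: 2², 3², 4², …: 4, 9, 16, 25, 36, 49 → 64.

Saturn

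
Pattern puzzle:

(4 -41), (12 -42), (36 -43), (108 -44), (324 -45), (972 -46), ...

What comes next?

(2916 -47)

For the first slot, ×3 each step: 4, 12, 36, 108, 324, 972 → 2916.
Second slot: −1 each step; -41, -42, -43, -44, -45, -46 → -47.
Putting it together: (2916 -47).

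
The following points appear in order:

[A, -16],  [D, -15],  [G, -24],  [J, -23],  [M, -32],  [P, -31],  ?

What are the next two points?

[S, -40], [V, -39]

Letter — letters move forward 3 places in the alphabet: A, D, G, J, M, P → S → V.
For the second component, alternating steps +1, −9, +1, −9, …: -16, -15, -24, -23, -32, -31 → -40 → -39.
So the next two points are [S, -40] and [V, -39].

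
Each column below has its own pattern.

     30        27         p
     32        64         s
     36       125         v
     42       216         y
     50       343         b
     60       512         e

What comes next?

First component: differences are 2, 4, 6, … (increasing by 2 each time); 30, 32, 36, 42, 50, 60 → 72.
Second component — perfect cubes: 3³, 4³, 5³, …: 27, 64, 125, 216, 343, 512 → 729.
For the letter, letters move forward 3 places in the alphabet, wrapping Z→A: p, s, v, y, b, e → h.
Putting it together: 72  729  h.

72  729  h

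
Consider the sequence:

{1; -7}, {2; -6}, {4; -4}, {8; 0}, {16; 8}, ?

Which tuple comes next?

{32; 24}

First slot — ×2 each step: 1, 2, 4, 8, 16 → 32.
Second slot goes -7, -6, -4, 0, 8 → 24 (always 8 less than the first slot).
Combining the parts gives {32; 24}.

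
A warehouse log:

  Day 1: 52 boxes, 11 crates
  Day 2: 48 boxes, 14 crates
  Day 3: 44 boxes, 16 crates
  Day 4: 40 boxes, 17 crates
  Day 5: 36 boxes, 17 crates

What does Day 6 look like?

32 boxes, 16 crates

Boxes — −4 each step: 52, 48, 44, 40, 36 → 32.
Crates: differences are 3, 2, 1, … (decreasing by 1 each time), so 11, 14, 16, 17, 17 → 16.
Putting it together: 32 boxes, 16 crates.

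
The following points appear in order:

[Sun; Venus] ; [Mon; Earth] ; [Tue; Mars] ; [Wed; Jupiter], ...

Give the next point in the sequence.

Day goes Sun, Mon, Tue, Wed → Thu (runs through the weekdays Mon→Sun).
For the planet, runs through the planets Mercury→Neptune: Venus, Earth, Mars, Jupiter → Saturn.
So the next point is [Thu; Saturn].

[Thu; Saturn]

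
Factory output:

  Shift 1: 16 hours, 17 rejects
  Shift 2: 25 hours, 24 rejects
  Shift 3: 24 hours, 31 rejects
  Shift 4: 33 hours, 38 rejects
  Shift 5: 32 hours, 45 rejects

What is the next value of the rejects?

Rejects goes 17, 24, 31, 38, 45 → 52 (+7 each step).

52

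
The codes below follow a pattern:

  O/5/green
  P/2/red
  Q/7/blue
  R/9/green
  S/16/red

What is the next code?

Letter goes O, P, Q, R, S → T (letters move forward 1 place in the alphabet).
For the second component, each term is the sum of the two before it: 5, 2, 7, 9, 16 → 25.
Colour: green, red, blue, green, red → blue (repeats green → red → blue).
Combining the parts gives T/25/blue.

T/25/blue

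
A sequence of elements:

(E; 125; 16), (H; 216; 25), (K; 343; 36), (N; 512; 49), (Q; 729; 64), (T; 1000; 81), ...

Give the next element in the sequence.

(W; 1331; 100)

Letter: letters move forward 3 places in the alphabet; E, H, K, N, Q, T → W.
Second slot: 125, 216, 343, 512, 729, 1000 → 1331 (perfect cubes: 5³, 6³, 7³, …).
For the third slot, perfect squares: 4², 5², 6², …: 16, 25, 36, 49, 64, 81 → 100.
So the next element is (W; 1331; 100).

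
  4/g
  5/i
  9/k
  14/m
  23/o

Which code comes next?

First component: each term is the sum of the two before it, so 4, 5, 9, 14, 23 → 37.
Letter — letters move forward 2 places in the alphabet: g, i, k, m, o → q.
So the next code is 37/q.

37/q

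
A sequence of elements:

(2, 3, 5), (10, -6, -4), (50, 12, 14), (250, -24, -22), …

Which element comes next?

For the first coordinate, ×5 each step: 2, 10, 50, 250 → 1250.
Second coordinate — ×(-2) each step: 3, -6, 12, -24 → 48.
Third coordinate: always 2 more than the second coordinate; 5, -4, 14, -22 → 50.
Putting it together: (1250, 48, 50).

(1250, 48, 50)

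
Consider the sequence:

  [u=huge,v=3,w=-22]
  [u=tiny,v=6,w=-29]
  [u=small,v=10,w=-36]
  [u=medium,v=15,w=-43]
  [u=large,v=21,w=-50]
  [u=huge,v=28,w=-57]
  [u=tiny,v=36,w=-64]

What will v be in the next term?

45

V — differences are 3, 4, 5, … (increasing by 1 each time): 3, 6, 10, 15, 21, 28, 36 → 45.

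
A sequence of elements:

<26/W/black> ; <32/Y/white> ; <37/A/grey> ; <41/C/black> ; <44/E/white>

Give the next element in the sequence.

<46/G/grey>

First part — differences are 6, 5, 4, … (decreasing by 1 each time): 26, 32, 37, 41, 44 → 46.
Letter — letters move forward 2 places in the alphabet, wrapping Z→A: W, Y, A, C, E → G.
Shade goes black, white, grey, black, white → grey (repeats black → white → grey).
Combining the parts gives <46/G/grey>.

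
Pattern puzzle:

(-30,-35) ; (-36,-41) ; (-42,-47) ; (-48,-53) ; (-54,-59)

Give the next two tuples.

(-60,-65), (-66,-71)

For the first entry, −6 each step: -30, -36, -42, -48, -54 → -60 → -66.
Second entry: always 5 less than the first entry, so -35, -41, -47, -53, -59 → -65 → -71.
Putting the parts together: (-60,-65) and then (-66,-71).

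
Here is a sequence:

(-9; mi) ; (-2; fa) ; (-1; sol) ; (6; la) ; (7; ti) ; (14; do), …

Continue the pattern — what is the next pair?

(15; re)

First entry goes -9, -2, -1, 6, 7, 14 → 15 (alternating steps +7, +1, +7, +1, …).
Note: runs through the solfège scale do→ti, so mi, fa, sol, la, ti, do → re.
Combining the parts gives (15; re).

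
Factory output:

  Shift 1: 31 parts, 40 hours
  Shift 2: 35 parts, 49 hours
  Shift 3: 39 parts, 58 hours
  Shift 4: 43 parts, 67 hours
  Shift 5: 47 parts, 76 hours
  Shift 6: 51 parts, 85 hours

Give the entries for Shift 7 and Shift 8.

55 parts, 94 hours; 59 parts, 103 hours

Parts: 31, 35, 39, 43, 47, 51 → 55 → 59 (+4 each step).
Hours goes 40, 49, 58, 67, 76, 85 → 94 → 103 (+9 each step).
Putting the parts together: 55 parts, 94 hours and then 59 parts, 103 hours.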